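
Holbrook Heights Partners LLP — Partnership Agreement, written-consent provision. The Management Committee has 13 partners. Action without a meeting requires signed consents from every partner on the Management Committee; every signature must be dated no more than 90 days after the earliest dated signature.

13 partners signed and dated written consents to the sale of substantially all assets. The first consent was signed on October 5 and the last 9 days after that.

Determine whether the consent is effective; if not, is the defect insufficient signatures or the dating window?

Effective — both the signature and dating-window requirements are satisfied.

Signatures required: all of 13 — unanimous means all 13, so 13 needed; 13 signed. Sufficient.
Dating window: the latest signature is 9 days after the earliest; the limit is 90 days. Within the window.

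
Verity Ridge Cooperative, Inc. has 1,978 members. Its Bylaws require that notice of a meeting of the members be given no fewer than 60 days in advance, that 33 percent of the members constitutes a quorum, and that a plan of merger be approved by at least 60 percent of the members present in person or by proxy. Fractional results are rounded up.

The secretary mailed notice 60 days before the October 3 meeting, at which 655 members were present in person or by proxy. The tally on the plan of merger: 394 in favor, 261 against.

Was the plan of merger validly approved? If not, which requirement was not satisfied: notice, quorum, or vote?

Notice: 60 days given; 60 required. Satisfied.
Quorum: 33% of 1,978 = 652.74, rounded up to 653; 655 present. Satisfied.
Vote: requires three-fifths of those present (655); 3/5 of 655 = 393, so 393 needed; 394 in favor. Satisfied.

Valid — all requirements satisfied.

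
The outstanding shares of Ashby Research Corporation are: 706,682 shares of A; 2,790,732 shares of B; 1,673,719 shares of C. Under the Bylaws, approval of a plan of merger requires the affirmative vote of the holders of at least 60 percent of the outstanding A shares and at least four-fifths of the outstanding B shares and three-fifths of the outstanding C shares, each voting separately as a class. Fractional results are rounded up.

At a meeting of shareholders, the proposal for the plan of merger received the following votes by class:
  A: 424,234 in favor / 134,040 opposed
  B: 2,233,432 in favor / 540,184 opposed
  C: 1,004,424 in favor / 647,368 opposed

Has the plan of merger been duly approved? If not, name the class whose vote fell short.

A: 3/5 of 706682 = 424009.20, rounded up to 424010; 424,010 required, 424,234 in favor — approved.
B: 4/5 of 2790732 = 2232585.60, rounded up to 2232586; 2,232,586 required, 2,233,432 in favor — approved.
C: 3/5 of 1673719 = 1004231.40, rounded up to 1004232; 1,004,232 required, 1,004,424 in favor — approved.

Approved — every class gave the required vote.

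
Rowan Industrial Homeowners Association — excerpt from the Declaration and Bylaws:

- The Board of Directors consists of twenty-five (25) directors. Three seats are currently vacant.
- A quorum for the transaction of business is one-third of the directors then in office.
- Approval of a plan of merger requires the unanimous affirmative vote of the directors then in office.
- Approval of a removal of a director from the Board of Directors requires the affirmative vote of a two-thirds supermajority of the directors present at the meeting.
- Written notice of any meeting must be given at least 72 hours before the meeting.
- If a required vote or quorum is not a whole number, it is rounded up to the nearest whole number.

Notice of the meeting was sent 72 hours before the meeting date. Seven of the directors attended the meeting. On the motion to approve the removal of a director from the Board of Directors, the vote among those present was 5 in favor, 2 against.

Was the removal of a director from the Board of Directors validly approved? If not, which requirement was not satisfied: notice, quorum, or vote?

Notice: 72 hours given; 72 required (72 ≥ 72). Satisfied.
Quorum: 7 present; quorum is 8. Not satisfied.
Vote: the removal of a director from the Board of Directors requires two-thirds of the directors present (7). 2/3 of 7 = 4.67, rounded up to 5, so 5 affirmative votes are needed; 5 voted in favor. Satisfied. (Moot — without a quorum no business can be validly transacted.)

Invalid — quorum requirement not satisfied.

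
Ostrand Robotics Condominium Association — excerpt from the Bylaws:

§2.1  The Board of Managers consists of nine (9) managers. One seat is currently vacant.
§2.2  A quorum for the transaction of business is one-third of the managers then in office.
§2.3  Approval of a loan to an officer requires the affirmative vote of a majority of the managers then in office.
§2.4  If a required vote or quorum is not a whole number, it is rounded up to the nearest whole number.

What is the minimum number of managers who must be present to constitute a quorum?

1/3 of 8 = 2.67, rounded up to 3.

3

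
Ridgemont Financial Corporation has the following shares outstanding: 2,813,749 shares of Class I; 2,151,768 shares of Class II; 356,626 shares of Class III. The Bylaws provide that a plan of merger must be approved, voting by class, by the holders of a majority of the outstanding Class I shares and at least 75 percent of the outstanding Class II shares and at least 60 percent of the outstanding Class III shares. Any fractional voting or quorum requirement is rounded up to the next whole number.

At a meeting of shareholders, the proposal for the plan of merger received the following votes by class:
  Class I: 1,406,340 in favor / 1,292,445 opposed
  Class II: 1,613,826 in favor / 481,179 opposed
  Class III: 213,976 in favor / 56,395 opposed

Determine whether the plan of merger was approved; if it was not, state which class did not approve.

Not approved — the Class I shares did not give the required vote.

Class I: a majority of 2813749 is 1406875; 1,406,875 required, 1,406,340 in favor — not approved.
Class II: 3/4 of 2151768 = 1613826; 1,613,826 required, 1,613,826 in favor — approved.
Class III: 3/5 of 356626 = 213975.60, rounded up to 213976; 213,976 required, 213,976 in favor — approved.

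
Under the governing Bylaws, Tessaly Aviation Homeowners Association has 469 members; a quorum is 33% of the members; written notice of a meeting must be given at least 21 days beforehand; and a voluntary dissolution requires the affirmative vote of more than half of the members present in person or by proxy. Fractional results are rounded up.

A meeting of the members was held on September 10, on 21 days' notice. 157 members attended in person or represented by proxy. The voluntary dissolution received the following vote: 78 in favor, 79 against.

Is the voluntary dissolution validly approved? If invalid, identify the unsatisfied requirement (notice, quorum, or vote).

Invalid — vote requirement not satisfied.

Notice: 21 days given; 21 required. Satisfied.
Quorum: 33% of 469 = 154.77, rounded up to 155; 157 present. Satisfied.
Vote: requires a majority of those present (157); a majority of 157 is 79, so 79 needed; 78 in favor. Not satisfied.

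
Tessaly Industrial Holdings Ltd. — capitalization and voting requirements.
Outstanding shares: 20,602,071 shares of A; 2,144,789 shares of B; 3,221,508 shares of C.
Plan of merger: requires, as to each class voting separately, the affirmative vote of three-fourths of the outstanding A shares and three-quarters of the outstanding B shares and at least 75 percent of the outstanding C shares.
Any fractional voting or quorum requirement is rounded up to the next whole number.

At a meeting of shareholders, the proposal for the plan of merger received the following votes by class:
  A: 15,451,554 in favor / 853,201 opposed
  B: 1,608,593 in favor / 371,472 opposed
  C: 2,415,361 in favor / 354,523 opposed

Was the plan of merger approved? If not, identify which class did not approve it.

Not approved — the C shares did not give the required vote.

A: 3/4 of 20602071 = 15451553.25, rounded up to 15451554; 15,451,554 required, 15,451,554 in favor — approved.
B: 3/4 of 2144789 = 1608591.75, rounded up to 1608592; 1,608,592 required, 1,608,593 in favor — approved.
C: 3/4 of 3221508 = 2416131; 2,416,131 required, 2,415,361 in favor — not approved.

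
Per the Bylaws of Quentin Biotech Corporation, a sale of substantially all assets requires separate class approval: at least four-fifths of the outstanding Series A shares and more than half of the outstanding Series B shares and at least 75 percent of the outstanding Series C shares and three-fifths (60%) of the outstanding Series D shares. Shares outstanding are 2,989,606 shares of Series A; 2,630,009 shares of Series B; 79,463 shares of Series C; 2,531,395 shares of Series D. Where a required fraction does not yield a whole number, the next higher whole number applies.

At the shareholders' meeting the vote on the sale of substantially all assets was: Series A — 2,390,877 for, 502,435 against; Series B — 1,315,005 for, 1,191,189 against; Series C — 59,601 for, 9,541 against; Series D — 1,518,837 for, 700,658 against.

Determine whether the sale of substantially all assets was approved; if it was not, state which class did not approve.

Series A: 4/5 of 2989606 = 2391684.80, rounded up to 2391685; 2,391,685 required, 2,390,877 in favor — not approved.
Series B: a majority of 2630009 is 1315005; 1,315,005 required, 1,315,005 in favor — approved.
Series C: 3/4 of 79463 = 59597.25, rounded up to 59598; 59,598 required, 59,601 in favor — approved.
Series D: 3/5 of 2531395 = 1518837; 1,518,837 required, 1,518,837 in favor — approved.

Not approved — the Series A shares did not give the required vote.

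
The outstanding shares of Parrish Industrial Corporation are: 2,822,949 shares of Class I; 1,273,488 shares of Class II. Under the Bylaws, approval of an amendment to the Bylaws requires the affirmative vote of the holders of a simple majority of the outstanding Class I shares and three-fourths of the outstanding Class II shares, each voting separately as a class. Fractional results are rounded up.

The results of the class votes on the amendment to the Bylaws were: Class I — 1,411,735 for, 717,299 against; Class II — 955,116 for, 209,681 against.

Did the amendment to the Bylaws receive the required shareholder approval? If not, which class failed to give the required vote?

Approved — every class gave the required vote.

Class I: a majority of 2822949 is 1411475; 1,411,475 required, 1,411,735 in favor — approved.
Class II: 3/4 of 1273488 = 955116; 955,116 required, 955,116 in favor — approved.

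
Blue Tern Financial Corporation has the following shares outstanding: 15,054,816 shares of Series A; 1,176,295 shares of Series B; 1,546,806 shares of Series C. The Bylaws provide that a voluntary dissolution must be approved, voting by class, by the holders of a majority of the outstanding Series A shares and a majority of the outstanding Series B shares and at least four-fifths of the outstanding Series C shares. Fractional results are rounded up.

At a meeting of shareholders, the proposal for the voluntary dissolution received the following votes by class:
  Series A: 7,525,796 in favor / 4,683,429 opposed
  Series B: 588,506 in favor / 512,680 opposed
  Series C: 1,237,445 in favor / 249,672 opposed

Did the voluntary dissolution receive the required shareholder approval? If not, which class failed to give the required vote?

Series A: a majority of 15054816 is 7527409; 7,527,409 required, 7,525,796 in favor — not approved.
Series B: a majority of 1176295 is 588148; 588,148 required, 588,506 in favor — approved.
Series C: 4/5 of 1546806 = 1237444.80, rounded up to 1237445; 1,237,445 required, 1,237,445 in favor — approved.

Not approved — the Series A shares did not give the required vote.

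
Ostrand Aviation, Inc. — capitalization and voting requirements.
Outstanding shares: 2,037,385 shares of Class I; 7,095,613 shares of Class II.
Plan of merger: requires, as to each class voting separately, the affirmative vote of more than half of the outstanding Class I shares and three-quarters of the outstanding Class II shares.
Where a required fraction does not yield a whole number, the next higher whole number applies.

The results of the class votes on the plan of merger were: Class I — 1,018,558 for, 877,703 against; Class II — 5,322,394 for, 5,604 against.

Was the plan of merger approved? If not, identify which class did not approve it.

Class I: a majority of 2037385 is 1018693; 1,018,693 required, 1,018,558 in favor — not approved.
Class II: 3/4 of 7095613 = 5321709.75, rounded up to 5321710; 5,321,710 required, 5,322,394 in favor — approved.

Not approved — the Class I shares did not give the required vote.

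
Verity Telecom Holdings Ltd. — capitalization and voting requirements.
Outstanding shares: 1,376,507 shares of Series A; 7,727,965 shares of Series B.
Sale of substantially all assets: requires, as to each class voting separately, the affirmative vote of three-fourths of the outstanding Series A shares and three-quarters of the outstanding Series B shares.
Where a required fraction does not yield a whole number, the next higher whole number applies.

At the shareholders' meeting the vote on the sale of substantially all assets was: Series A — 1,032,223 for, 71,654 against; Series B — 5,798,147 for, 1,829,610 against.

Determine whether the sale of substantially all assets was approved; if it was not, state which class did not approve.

Series A: 3/4 of 1376507 = 1032380.25, rounded up to 1032381; 1,032,381 required, 1,032,223 in favor — not approved.
Series B: 3/4 of 7727965 = 5795973.75, rounded up to 5795974; 5,795,974 required, 5,798,147 in favor — approved.

Not approved — the Series A shares did not give the required vote.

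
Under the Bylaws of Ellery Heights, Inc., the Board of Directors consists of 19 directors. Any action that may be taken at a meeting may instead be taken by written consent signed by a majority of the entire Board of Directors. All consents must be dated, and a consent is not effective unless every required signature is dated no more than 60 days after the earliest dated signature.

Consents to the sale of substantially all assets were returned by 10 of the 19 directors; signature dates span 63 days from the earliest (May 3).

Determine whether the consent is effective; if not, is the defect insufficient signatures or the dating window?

Not effective — dating-window requirement not satisfied.

Signatures required: a majority of 19 — a majority of 19 is 10, so 10 needed; 10 signed. Sufficient.
Dating window: the latest signature is 63 days after the earliest; the limit is 60 days. Outside the window.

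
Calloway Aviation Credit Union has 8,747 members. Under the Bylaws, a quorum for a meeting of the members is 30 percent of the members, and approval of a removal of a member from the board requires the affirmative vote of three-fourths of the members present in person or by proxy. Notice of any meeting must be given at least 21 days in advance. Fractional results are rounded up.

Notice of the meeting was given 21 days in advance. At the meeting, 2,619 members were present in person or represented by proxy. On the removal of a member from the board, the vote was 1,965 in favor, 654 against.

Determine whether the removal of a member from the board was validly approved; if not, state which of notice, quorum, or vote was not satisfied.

Notice: 21 days given; 21 required. Satisfied.
Quorum: 30% of 8,747 = 2,624.10, rounded up to 2,625; 2,619 present. Not satisfied.
Vote: requires three-fourths of those present (2,619); 3/4 of 2619 = 1964.25, rounded up to 1965, so 1,965 needed; 1,965 in favor. Satisfied.

Invalid — quorum requirement not satisfied.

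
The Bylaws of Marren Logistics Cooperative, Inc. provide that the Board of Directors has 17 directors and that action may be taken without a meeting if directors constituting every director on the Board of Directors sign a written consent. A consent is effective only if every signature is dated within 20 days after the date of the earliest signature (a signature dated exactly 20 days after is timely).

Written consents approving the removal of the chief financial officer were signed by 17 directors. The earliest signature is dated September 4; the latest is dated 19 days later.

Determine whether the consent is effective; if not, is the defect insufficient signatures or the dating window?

Effective — both the signature and dating-window requirements are satisfied.

Signatures required: every one of 17 — unanimous means all 17, so 17 needed; 17 signed. Sufficient.
Dating window: the latest signature is 19 days after the earliest; the limit is 20 days. Within the window.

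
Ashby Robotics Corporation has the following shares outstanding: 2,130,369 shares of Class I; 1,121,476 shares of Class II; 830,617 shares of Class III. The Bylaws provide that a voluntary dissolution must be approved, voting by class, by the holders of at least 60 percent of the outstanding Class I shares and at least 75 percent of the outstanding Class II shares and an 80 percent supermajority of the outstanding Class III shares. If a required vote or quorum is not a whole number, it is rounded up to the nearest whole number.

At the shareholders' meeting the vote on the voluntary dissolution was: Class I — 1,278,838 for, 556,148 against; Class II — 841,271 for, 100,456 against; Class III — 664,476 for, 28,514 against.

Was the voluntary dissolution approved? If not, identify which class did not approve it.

Not approved — the Class III shares did not give the required vote.

Class I: 3/5 of 2130369 = 1278221.40, rounded up to 1278222; 1,278,222 required, 1,278,838 in favor — approved.
Class II: 3/4 of 1121476 = 841107; 841,107 required, 841,271 in favor — approved.
Class III: 4/5 of 830617 = 664493.60, rounded up to 664494; 664,494 required, 664,476 in favor — not approved.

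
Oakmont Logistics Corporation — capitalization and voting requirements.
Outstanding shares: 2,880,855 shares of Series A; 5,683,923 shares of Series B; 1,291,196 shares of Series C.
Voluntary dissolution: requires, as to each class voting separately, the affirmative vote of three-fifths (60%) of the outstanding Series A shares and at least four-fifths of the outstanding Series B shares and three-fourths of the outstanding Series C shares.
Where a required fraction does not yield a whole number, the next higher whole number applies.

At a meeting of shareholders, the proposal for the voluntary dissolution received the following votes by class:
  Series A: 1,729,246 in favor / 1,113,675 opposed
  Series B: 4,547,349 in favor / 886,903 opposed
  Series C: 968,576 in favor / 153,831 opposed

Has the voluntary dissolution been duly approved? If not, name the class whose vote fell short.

Approved — every class gave the required vote.

Series A: 3/5 of 2880855 = 1728513; 1,728,513 required, 1,729,246 in favor — approved.
Series B: 4/5 of 5683923 = 4547138.40, rounded up to 4547139; 4,547,139 required, 4,547,349 in favor — approved.
Series C: 3/4 of 1291196 = 968397; 968,397 required, 968,576 in favor — approved.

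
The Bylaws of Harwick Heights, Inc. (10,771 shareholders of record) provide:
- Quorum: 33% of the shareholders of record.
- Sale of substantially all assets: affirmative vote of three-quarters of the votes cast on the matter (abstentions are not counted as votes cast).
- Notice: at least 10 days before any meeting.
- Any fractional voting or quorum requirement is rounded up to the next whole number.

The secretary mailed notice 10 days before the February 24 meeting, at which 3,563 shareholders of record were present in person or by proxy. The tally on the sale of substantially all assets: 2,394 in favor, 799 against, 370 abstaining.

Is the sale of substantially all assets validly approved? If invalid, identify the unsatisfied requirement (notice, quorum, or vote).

Notice: 10 days given; 10 required. Satisfied.
Quorum: 33% of 10,771 = 3,554.43, rounded up to 3,555; 3,563 present. Satisfied.
Vote: requires three-fourths of the votes cast (3,563 − 370 abstaining = 3,193); 3/4 of 3193 = 2394.75, rounded up to 2395, so 2,395 needed; 2,394 in favor. Not satisfied.

Invalid — vote requirement not satisfied.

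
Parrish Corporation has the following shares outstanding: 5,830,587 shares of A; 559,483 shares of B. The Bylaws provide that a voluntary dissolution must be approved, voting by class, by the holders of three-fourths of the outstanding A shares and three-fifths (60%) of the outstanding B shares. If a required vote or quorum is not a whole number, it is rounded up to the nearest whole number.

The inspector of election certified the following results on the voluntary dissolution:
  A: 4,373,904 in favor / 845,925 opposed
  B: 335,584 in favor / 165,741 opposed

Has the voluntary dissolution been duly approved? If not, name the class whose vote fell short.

A: 3/4 of 5830587 = 4372940.25, rounded up to 4372941; 4,372,941 required, 4,373,904 in favor — approved.
B: 3/5 of 559483 = 335689.80, rounded up to 335690; 335,690 required, 335,584 in favor — not approved.

Not approved — the B shares did not give the required vote.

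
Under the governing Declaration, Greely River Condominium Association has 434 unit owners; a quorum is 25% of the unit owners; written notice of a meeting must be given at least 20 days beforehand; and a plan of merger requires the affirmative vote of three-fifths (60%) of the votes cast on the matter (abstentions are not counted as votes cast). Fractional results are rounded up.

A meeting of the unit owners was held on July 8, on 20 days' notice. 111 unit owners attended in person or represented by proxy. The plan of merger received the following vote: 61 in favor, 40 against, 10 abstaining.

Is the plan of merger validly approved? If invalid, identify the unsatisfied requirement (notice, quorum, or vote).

Notice: 20 days given; 20 required. Satisfied.
Quorum: 25% of 434 = 108.50, rounded up to 109; 111 present. Satisfied.
Vote: requires three-fifths of the votes cast (111 − 10 abstaining = 101); 3/5 of 101 = 60.60, rounded up to 61, so 61 needed; 61 in favor. Satisfied.

Valid — all requirements satisfied.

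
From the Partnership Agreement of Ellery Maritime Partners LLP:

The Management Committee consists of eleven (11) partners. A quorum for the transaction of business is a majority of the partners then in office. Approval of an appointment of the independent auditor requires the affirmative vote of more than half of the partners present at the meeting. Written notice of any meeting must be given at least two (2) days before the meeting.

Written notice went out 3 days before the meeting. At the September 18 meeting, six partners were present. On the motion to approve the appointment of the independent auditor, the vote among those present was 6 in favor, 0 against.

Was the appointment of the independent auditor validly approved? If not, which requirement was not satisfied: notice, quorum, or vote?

Notice: 3 days given; 2 required (3 ≥ 2). Satisfied.
Quorum: 6 present; quorum is 6. Satisfied.
Vote: the appointment of the independent auditor requires a majority of the partners present (6). A majority of 6 is 4, so 4 affirmative votes are needed; 6 voted in favor. Satisfied.

Valid — all requirements satisfied.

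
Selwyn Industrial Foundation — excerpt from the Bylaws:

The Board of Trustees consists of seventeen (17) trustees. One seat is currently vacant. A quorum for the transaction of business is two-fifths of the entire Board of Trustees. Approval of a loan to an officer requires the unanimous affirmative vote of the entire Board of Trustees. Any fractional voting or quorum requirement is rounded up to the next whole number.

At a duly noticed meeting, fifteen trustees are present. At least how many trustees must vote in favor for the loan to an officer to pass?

The loan to an officer requires the unanimous vote of the entire Board of Trustees (17).
Unanimous means all 17.
(Only 15 can vote, so the loan to an officer cannot pass at this meeting, but the required vote is still 17.)

17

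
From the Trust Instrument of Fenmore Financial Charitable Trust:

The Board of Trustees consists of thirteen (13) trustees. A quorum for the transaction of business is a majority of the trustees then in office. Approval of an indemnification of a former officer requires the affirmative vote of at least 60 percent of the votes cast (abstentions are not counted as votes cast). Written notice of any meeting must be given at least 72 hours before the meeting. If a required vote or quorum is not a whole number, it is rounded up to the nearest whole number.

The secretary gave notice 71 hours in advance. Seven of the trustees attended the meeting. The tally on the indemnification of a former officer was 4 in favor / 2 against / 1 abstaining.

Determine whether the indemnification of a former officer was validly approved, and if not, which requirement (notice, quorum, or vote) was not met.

Notice: 71 hours given; 72 required (71 < 72). Not satisfied.
Quorum: 7 present; quorum is 7. Satisfied.
Vote: the indemnification of a former officer requires three-fifths of the votes cast (7 present − 1 abstaining = 6). 3/5 of 6 = 3.60, rounded up to 4, so 4 affirmative votes are needed; 4 voted in favor. Satisfied.

Invalid — notice requirement not satisfied.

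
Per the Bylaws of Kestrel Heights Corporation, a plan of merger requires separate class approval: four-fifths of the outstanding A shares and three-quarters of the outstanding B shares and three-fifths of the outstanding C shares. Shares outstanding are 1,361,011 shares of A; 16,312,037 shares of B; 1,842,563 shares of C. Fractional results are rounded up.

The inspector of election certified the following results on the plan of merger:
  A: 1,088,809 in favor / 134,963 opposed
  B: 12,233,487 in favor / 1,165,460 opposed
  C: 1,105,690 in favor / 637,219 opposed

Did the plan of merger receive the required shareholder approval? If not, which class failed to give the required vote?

Not approved — the B shares did not give the required vote.

A: 4/5 of 1361011 = 1088808.80, rounded up to 1088809; 1,088,809 required, 1,088,809 in favor — approved.
B: 3/4 of 16312037 = 12234027.75, rounded up to 12234028; 12,234,028 required, 12,233,487 in favor — not approved.
C: 3/5 of 1842563 = 1105537.80, rounded up to 1105538; 1,105,538 required, 1,105,690 in favor — approved.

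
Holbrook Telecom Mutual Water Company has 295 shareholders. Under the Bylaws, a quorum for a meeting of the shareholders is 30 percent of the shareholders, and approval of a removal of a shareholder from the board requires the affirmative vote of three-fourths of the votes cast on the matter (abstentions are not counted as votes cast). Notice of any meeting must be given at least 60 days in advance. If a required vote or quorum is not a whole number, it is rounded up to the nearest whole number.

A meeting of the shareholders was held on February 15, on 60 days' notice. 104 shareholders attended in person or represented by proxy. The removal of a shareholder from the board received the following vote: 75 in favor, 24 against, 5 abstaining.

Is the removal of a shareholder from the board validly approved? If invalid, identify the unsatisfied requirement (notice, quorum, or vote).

Notice: 60 days given; 60 required. Satisfied.
Quorum: 30% of 295 = 88.50, rounded up to 89; 104 present. Satisfied.
Vote: requires three-fourths of the votes cast (104 − 5 abstaining = 99); 3/4 of 99 = 74.25, rounded up to 75, so 75 needed; 75 in favor. Satisfied.

Valid — all requirements satisfied.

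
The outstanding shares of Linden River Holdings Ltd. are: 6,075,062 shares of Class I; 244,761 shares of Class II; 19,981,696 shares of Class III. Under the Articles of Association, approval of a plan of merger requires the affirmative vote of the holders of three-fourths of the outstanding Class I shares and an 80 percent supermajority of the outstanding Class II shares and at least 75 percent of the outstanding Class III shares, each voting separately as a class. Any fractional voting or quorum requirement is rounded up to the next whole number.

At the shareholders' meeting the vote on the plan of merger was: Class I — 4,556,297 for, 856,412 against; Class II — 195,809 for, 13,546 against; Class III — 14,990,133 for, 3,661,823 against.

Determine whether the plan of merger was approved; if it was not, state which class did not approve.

Approved — every class gave the required vote.

Class I: 3/4 of 6075062 = 4556296.50, rounded up to 4556297; 4,556,297 required, 4,556,297 in favor — approved.
Class II: 4/5 of 244761 = 195808.80, rounded up to 195809; 195,809 required, 195,809 in favor — approved.
Class III: 3/4 of 19981696 = 14986272; 14,986,272 required, 14,990,133 in favor — approved.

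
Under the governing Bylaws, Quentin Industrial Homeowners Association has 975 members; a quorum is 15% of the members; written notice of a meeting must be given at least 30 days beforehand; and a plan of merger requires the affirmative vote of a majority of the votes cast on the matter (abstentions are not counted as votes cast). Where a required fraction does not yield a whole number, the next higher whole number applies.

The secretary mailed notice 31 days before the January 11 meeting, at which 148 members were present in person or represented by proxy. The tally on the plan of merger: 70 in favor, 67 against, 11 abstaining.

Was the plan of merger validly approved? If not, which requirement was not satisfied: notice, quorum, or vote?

Notice: 31 days given; 30 required. Satisfied.
Quorum: 15% of 975 = 146.25, rounded up to 147; 148 present. Satisfied.
Vote: requires a majority of the votes cast (148 − 11 abstaining = 137); a majority of 137 is 69, so 69 needed; 70 in favor. Satisfied.

Valid — all requirements satisfied.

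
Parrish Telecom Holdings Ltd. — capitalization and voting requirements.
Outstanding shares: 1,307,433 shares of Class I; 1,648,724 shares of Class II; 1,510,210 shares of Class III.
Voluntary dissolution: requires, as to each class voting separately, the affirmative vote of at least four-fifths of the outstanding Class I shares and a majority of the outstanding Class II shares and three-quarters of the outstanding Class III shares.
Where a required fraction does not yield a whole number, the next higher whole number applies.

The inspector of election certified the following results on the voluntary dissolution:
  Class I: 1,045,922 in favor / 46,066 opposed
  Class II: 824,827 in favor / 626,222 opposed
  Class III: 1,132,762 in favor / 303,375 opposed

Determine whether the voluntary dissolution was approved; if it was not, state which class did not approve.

Not approved — the Class I shares did not give the required vote.

Class I: 4/5 of 1307433 = 1045946.40, rounded up to 1045947; 1,045,947 required, 1,045,922 in favor — not approved.
Class II: a majority of 1648724 is 824363; 824,363 required, 824,827 in favor — approved.
Class III: 3/4 of 1510210 = 1132657.50, rounded up to 1132658; 1,132,658 required, 1,132,762 in favor — approved.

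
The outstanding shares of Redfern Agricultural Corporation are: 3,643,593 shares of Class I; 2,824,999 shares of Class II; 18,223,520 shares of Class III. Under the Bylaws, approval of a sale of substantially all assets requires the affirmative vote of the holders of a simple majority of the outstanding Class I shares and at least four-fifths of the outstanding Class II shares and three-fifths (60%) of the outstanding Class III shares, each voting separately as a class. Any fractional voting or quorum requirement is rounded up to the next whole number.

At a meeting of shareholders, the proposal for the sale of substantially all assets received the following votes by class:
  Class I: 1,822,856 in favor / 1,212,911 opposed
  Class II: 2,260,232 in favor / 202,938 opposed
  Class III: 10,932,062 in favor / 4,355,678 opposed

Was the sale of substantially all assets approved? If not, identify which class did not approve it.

Not approved — the Class III shares did not give the required vote.

Class I: a majority of 3643593 is 1821797; 1,821,797 required, 1,822,856 in favor — approved.
Class II: 4/5 of 2824999 = 2259999.20, rounded up to 2260000; 2,260,000 required, 2,260,232 in favor — approved.
Class III: 3/5 of 18223520 = 10934112; 10,934,112 required, 10,932,062 in favor — not approved.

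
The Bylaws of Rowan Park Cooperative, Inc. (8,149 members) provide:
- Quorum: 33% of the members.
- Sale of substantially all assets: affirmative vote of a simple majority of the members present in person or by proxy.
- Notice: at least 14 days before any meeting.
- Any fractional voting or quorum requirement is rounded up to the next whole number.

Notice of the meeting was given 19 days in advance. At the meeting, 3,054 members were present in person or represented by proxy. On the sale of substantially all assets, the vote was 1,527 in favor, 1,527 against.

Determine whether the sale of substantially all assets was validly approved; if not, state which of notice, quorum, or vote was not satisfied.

Notice: 19 days given; 14 required. Satisfied.
Quorum: 33% of 8,149 = 2,689.17, rounded up to 2,690; 3,054 present. Satisfied.
Vote: requires a majority of those present (3,054); a majority of 3054 is 1528, so 1,528 needed; 1,527 in favor. Not satisfied.

Invalid — vote requirement not satisfied.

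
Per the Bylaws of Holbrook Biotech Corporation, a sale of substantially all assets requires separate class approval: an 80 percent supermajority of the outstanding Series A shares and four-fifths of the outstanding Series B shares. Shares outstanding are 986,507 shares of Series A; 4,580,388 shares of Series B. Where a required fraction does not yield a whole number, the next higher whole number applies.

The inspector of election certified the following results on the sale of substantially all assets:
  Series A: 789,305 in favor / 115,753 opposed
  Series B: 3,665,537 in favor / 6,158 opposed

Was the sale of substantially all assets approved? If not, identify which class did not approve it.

Approved — every class gave the required vote.

Series A: 4/5 of 986507 = 789205.60, rounded up to 789206; 789,206 required, 789,305 in favor — approved.
Series B: 4/5 of 4580388 = 3664310.40, rounded up to 3664311; 3,664,311 required, 3,665,537 in favor — approved.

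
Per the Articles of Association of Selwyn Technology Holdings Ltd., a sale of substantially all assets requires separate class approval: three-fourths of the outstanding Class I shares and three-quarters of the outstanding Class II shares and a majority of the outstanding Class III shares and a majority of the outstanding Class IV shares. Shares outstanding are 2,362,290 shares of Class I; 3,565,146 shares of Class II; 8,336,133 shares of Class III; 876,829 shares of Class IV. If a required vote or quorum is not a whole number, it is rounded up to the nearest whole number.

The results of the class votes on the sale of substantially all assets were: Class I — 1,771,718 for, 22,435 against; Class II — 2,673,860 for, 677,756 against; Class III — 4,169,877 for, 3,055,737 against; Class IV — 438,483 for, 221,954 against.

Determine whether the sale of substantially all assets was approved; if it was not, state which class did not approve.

Class I: 3/4 of 2362290 = 1771717.50, rounded up to 1771718; 1,771,718 required, 1,771,718 in favor — approved.
Class II: 3/4 of 3565146 = 2673859.50, rounded up to 2673860; 2,673,860 required, 2,673,860 in favor — approved.
Class III: a majority of 8336133 is 4168067; 4,168,067 required, 4,169,877 in favor — approved.
Class IV: a majority of 876829 is 438415; 438,415 required, 438,483 in favor — approved.

Approved — every class gave the required vote.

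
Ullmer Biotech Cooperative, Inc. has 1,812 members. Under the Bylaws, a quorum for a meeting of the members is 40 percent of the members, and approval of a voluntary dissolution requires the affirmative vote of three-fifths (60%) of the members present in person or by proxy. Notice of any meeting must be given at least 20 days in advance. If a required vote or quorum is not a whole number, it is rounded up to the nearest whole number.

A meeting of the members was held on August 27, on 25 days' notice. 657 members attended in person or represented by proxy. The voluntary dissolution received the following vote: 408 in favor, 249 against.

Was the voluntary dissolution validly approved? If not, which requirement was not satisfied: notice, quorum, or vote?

Notice: 25 days given; 20 required. Satisfied.
Quorum: 40% of 1,812 = 724.80, rounded up to 725; 657 present. Not satisfied.
Vote: requires three-fifths of those present (657); 3/5 of 657 = 394.20, rounded up to 395, so 395 needed; 408 in favor. Satisfied.

Invalid — quorum requirement not satisfied.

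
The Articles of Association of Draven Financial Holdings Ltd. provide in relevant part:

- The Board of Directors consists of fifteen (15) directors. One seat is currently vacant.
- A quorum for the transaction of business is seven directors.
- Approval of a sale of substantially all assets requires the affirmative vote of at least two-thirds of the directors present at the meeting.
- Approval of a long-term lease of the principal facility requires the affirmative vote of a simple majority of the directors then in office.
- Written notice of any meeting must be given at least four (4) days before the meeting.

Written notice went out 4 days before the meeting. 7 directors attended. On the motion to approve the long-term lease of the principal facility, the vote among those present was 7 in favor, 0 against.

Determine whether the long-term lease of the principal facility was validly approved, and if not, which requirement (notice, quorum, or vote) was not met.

Notice: 4 days given; 4 required (4 ≥ 4). Satisfied.
Quorum: 7 present; quorum is 7. Satisfied.
Vote: the long-term lease of the principal facility requires a majority of the directors then in office (14). A majority of 14 is 8, so 8 affirmative votes are needed; 7 voted in favor. Not satisfied.

Invalid — vote requirement not satisfied.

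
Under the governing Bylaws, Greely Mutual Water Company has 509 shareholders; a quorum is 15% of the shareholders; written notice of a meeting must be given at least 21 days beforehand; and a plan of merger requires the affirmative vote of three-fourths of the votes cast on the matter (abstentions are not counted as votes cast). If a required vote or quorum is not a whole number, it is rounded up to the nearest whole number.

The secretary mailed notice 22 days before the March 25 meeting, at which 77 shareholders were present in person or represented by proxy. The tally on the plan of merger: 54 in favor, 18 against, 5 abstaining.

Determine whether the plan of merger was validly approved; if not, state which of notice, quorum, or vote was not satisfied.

Notice: 22 days given; 21 required. Satisfied.
Quorum: 15% of 509 = 76.35, rounded up to 77; 77 present. Satisfied.
Vote: requires three-fourths of the votes cast (77 − 5 abstaining = 72); 3/4 of 72 = 54, so 54 needed; 54 in favor. Satisfied.

Valid — all requirements satisfied.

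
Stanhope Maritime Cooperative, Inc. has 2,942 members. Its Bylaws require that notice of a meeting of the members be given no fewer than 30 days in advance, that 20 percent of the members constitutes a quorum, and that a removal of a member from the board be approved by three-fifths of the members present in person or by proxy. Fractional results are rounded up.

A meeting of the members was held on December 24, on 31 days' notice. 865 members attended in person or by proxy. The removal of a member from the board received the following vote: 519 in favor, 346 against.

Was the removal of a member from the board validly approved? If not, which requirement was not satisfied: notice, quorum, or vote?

Valid — all requirements satisfied.

Notice: 31 days given; 30 required. Satisfied.
Quorum: 20% of 2,942 = 588.40, rounded up to 589; 865 present. Satisfied.
Vote: requires three-fifths of those present (865); 3/5 of 865 = 519, so 519 needed; 519 in favor. Satisfied.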